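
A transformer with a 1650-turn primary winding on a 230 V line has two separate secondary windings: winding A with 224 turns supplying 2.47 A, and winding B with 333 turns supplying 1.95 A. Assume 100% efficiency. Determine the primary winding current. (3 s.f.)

V_A = 230 × 224/1650 = 31.224 V; V_B = 230 × 333/1650 = 46.418 V.
P_out = V_A I_A + V_B I_B = 31.224×2.47 + 46.418×1.95 = 77.124 + 90.515 = 167.64 W.
Ideal ⇒ P_in = P_out, so I_p = P_out/V_p = 167.64/230 = 0.729 A.

I_p ≈ 0.729 A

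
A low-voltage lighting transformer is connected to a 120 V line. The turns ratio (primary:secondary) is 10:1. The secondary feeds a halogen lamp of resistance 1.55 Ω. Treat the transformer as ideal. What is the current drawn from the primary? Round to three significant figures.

V_s = V_p × N_s/N_p = 120 × 1/10 = 12.000 V.
I_s = V_s/R = 12.000/1.55 = 7.7419 A.
For an ideal transformer I_p N_p = I_s N_s, so I_p = 7.7419 × 1/10 = 0.774 A.

I_p ≈ 0.774 A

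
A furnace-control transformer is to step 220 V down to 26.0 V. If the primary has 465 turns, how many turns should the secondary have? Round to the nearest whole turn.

N_s/N_p = V_s/V_p, so N_s = 465 × 26.0/220 = 55.0 ≈ 55 turns.

N_s = 55 turns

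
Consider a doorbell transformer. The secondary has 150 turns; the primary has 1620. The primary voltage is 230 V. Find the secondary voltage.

V_s ≈ 21.3 V

V_s/V_p = N_s/N_p, so V_s = 230 × 150/1620 = 21.3 V.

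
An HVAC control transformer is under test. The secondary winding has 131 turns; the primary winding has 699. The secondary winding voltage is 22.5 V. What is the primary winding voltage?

V_p/V_s = N_p/N_s, so V_p = 22.5 × 699/131 = 120 V.

V_p ≈ 120 V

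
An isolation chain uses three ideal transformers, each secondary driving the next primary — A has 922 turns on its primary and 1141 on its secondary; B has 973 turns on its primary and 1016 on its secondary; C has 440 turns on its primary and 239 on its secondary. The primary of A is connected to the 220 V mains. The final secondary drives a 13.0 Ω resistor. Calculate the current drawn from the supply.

Secondary of A: V = 220.00 × 1141/922 = 272.26 V.
Secondary of B: V = 272.26 × 1016/973 = 284.29 V.
Secondary of C: V = 284.29 × 239/440 = 154.42 V.
I_load = 154.42/13.0 = 11.878 A, so P_out = 154.42 × 11.878 = 1834.3 W.
All ideal ⇒ P_in = P_out, so I_supply = 1834.3/220 = 8.34 A.

I_supply ≈ 8.34 A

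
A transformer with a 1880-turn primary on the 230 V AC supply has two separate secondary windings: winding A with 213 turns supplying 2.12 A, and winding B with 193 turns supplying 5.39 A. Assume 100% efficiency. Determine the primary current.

I_p ≈ 0.794 A

V_A = 230 × 213/1880 = 26.059 V; V_B = 230 × 193/1880 = 23.612 V.
P_out = V_A I_A + V_B I_B = 26.059×2.12 + 23.612×5.39 = 55.244 + 127.27 = 182.51 W.
Ideal ⇒ P_in = P_out, so I_p = P_out/V_p = 182.51/230 = 0.794 A.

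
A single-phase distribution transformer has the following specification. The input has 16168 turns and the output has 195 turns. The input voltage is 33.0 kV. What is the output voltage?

V_out ≈ 398 V

V_out/V_in = N_out/N_in, so V_out = 33000 × 195/16168 = 398 V.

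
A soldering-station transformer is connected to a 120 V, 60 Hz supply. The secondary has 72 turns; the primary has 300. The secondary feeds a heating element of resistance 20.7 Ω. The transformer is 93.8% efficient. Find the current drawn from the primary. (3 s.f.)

V_s = 120 × 72/300 = 28.800 V.
I_s = V_s/R = 28.800/20.7 = 1.3913 A.
P_out = V_s I_s = 28.800 × 1.3913 = 40.070 W.
P_in = P_out/η = 40.070/0.938 = 42.718 W.
I_p = P_in/V_p = 42.718/120 = 0.356 A.

I_p ≈ 0.356 A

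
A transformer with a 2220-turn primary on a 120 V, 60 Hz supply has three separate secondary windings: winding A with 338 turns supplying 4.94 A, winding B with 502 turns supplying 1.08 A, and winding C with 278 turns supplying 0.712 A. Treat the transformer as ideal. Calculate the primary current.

V_A = 120 × 338/2220 = 18.270 V; V_B = 120 × 502/2220 = 27.135 V; V_C = 120 × 278/2220 = 15.027 V.
P_out = V_A I_A + V_B I_B + V_C I_C = 18.270×4.94 + 27.135×1.08 + 15.027×0.712 = 90.255 + 29.306 + 10.699 = 130.26 W.
Ideal ⇒ P_in = P_out, so I_p = P_out/V_p = 130.26/120 = 1.09 A.

I_p ≈ 1.09 A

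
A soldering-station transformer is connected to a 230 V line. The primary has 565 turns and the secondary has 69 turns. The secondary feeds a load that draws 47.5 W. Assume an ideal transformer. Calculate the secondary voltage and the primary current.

V_s = V_p × N_s/N_p = 230 × 69/565 = 28.088 V.
I_s = P/V_s = 47.5/28.088 = 1.6911 A.
I_p = I_s × N_s/N_p = 1.6911 × 69/565 = 0.207 A.

V_s ≈ 28.1 V, I_p ≈ 0.207 A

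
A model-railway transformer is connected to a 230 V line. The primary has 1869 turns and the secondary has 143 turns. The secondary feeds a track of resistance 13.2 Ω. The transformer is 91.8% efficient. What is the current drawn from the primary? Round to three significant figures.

V_s = 230 × 143/1869 = 17.598 V.
I_s = V_s/R = 17.598/13.2 = 1.3332 A.
P_out = V_s I_s = 17.598 × 1.3332 = 23.460 W.
P_in = P_out/η = 23.460/0.918 = 25.556 W.
I_p = P_in/V_p = 25.556/230 = 0.111 A.

I_p ≈ 0.111 A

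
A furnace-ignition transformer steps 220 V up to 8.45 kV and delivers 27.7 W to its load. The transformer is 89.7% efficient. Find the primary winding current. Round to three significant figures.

P_in = P_out/η = 27.7/0.897 = 30.881 W.
I_p = P_in/V_p = 30.881/220 = 0.140 A.

I_p ≈ 0.140 A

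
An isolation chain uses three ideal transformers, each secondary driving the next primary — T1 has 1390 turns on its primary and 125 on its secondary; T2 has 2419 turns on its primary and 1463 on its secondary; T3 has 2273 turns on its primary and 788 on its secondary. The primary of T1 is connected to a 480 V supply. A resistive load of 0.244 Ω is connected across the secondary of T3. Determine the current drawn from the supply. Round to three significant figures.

Secondary of T1: V = 480.00 × 125/1390 = 43.165 V.
Secondary of T2: V = 43.165 × 1463/2419 = 26.106 V.
Secondary of T3: V = 26.106 × 788/2273 = 9.0505 V.
I_load = 9.0505/0.244 = 37.092 A, so P_out = 9.0505 × 37.092 = 335.70 W.
All ideal ⇒ P_in = P_out, so I_supply = 335.70/480 = 0.699 A.

I_supply ≈ 0.699 A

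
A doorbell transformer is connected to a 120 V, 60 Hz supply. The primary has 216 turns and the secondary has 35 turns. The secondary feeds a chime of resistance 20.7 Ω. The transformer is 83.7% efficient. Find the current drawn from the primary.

I_p ≈ 0.182 A

V_s = 120 × 35/216 = 19.444 V.
I_s = V_s/R = 19.444/20.7 = 0.93935 A.
P_out = V_s I_s = 19.444 × 0.93935 = 18.265 W.
P_in = P_out/η = 18.265/0.837 = 21.822 W.
I_p = P_in/V_p = 21.822/120 = 0.182 A.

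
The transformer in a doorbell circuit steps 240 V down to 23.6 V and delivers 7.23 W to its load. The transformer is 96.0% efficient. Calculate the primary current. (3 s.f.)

I_p ≈ 0.0314 A

P_in = P_out/η = 7.23/0.960 = 7.5313 W.
I_p = P_in/V_p = 7.5313/240 = 0.0314 A.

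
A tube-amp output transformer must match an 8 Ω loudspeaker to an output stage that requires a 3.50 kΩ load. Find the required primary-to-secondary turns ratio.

Z_p/Z_s = (N_p/N_s)², so N_p/N_s = √(3500/8) = √438 = 20.9.

N_p/N_s ≈ 20.9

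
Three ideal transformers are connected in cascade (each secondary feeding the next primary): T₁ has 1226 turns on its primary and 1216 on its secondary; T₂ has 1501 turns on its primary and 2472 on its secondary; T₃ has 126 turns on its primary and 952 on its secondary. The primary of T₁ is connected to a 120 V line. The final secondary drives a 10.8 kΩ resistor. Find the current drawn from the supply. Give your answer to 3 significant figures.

After T₁: V = 120.00 × 1216/1226 = 119.02 V.
After T₂: V = 119.02 × 2472/1501 = 196.02 V.
After T₃: V = 196.02 × 952/126 = 1481.0 V.
I_load = 1481.0/10800 = 0.13713 A, so P_out = 1481.0 × 0.13713 = 203.09 W.
All ideal ⇒ P_in = P_out, so I_supply = 203.09/120 = 1.69 A.

I_supply ≈ 1.69 A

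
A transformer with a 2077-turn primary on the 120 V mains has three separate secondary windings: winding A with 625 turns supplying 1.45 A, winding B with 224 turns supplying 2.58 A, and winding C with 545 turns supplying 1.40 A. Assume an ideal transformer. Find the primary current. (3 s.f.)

V_A = 120 × 625/2077 = 36.110 V; V_B = 120 × 224/2077 = 12.942 V; V_C = 120 × 545/2077 = 31.488 V.
P_out = V_A I_A + V_B I_B + V_C I_C = 36.110×1.45 + 12.942×2.58 + 31.488×1.40 = 52.359 + 33.390 + 44.083 = 129.83 W.
Ideal ⇒ P_in = P_out, so I_p = P_out/V_p = 129.83/120 = 1.08 A.

I_p ≈ 1.08 A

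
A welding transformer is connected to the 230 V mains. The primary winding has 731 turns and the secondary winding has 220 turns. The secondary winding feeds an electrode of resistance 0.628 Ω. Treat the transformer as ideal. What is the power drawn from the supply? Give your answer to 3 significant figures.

P ≈ 7630 W

V_s = V_p × N_s/N_p = 230 × 220/731 = 69.220 V.
I_s = V_s/R = 69.220/0.628 = 110.22 A.
I_p = I_s × N_s/N_p = 110.22 × 220/731 = 33.173 A.
P = V_p I_p = 230 × 33.173 = 7630 W.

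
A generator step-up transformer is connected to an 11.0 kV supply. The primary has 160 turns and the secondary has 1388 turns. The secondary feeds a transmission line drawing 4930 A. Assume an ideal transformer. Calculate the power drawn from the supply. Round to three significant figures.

I_p = I_s × N_s/N_p = 4930 × 1388/160 = 42768 A.
P = V_p I_p = 11000 × 42768 = 4.70×10^8 W.

P ≈ 4.70×10^8 W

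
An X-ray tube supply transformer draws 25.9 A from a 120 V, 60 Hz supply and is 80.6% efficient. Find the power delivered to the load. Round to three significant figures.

P_in = V_p I_p = 120 × 25.9 = 3108.0 W.
P_out = η P_in = 0.806 × 3108.0 = 2510 W.

P_out ≈ 2510 W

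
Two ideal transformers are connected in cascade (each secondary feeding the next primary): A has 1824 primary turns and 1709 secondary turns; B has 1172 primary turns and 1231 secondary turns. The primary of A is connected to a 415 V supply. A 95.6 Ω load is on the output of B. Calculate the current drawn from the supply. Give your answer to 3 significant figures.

I_supply ≈ 4.20 A

Secondary of A: V = 415.00 × 1709/1824 = 388.83 V.
Secondary of B: V = 388.83 × 1231/1172 = 408.41 V.
I_load = 408.41/95.6 = 4.2721 A, so P_out = 408.41 × 4.2721 = 1744.8 W.
All ideal ⇒ P_in = P_out, so I_supply = 1744.8/415 = 4.20 A.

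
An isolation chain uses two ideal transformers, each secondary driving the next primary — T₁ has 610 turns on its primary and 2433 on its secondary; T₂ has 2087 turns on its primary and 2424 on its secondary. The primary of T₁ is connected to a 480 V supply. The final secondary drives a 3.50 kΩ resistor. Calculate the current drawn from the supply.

I_supply ≈ 2.94 A

After T₁: V = 480.00 × 2433/610 = 1914.5 V.
After T₂: V = 1914.5 × 2424/2087 = 2223.6 V.
I_load = 2223.6/3500 = 0.63532 A, so P_out = 2223.6 × 0.63532 = 1412.7 W.
All ideal ⇒ P_in = P_out, so I_supply = 1412.7/480 = 2.94 A.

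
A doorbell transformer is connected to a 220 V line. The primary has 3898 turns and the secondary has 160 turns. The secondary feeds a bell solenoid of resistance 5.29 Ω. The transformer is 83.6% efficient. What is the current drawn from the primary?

V_s = 220 × 160/3898 = 9.0303 V.
I_s = V_s/R = 9.0303/5.29 = 1.7070 A.
P_out = V_s I_s = 9.0303 × 1.7070 = 15.415 W.
P_in = P_out/η = 15.415/0.836 = 18.439 W.
I_p = P_in/V_p = 18.439/220 = 0.0838 A.

I_p ≈ 0.0838 A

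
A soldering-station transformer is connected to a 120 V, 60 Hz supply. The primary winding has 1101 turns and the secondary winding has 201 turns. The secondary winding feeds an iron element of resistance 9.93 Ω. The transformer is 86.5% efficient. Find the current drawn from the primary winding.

V_s = 120 × 201/1101 = 21.907 V.
I_s = V_s/R = 21.907/9.93 = 2.2062 A.
P_out = V_s I_s = 21.907 × 2.2062 = 48.332 W.
P_in = P_out/η = 48.332/0.865 = 55.875 W.
I_p = P_in/V_p = 55.875/120 = 0.466 A.

I_p ≈ 0.466 A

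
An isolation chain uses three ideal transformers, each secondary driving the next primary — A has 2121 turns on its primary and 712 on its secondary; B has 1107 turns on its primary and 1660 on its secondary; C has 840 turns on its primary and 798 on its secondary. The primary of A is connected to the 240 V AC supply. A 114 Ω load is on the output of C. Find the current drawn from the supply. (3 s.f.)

Secondary of A: V = 240.00 × 712/2121 = 80.566 V.
Secondary of B: V = 80.566 × 1660/1107 = 120.81 V.
Secondary of C: V = 120.81 × 798/840 = 114.77 V.
I_load = 114.77/114 = 1.0068 A, so P_out = 114.77 × 1.0068 = 115.55 W.
All ideal ⇒ P_in = P_out, so I_supply = 115.55/240 = 0.481 A.

I_supply ≈ 0.481 A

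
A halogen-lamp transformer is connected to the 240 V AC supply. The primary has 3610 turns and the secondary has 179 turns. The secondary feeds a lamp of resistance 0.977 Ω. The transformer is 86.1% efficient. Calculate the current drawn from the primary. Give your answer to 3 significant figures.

I_p ≈ 0.701 A

V_s = 240 × 179/3610 = 11.900 V.
I_s = V_s/R = 11.900/0.977 = 12.180 A.
P_out = V_s I_s = 11.900 × 12.180 = 144.95 W.
P_in = P_out/η = 144.95/0.861 = 168.35 W.
I_p = P_in/V_p = 168.35/240 = 0.701 A.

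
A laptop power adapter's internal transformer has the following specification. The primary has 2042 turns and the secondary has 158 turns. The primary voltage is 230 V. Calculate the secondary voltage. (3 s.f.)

V_s/V_p = N_s/N_p, so V_s = 230 × 158/2042 = 17.8 V.

V_s ≈ 17.8 V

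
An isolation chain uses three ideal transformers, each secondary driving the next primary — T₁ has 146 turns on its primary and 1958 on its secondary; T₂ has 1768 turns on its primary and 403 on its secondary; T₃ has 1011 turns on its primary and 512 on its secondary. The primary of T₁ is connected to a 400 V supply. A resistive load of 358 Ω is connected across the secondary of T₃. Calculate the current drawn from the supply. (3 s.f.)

I_supply ≈ 2.68 A

Secondary of T₁: V = 400.00 × 1958/146 = 5364.4 V.
Secondary of T₂: V = 5364.4 × 403/1768 = 1222.8 V.
Secondary of T₃: V = 1222.8 × 512/1011 = 619.24 V.
I_load = 619.24/358 = 1.7297 A, so P_out = 619.24 × 1.7297 = 1071.1 W.
All ideal ⇒ P_in = P_out, so I_supply = 1071.1/400 = 2.68 A.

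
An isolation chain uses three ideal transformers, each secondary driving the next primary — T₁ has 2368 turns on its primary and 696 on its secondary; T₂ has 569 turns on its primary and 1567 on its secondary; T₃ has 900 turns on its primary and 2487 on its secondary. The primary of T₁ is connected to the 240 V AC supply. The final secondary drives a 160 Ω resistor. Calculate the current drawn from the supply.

I_supply ≈ 7.50 A

Secondary of T₁: V = 240.00 × 696/2368 = 70.541 V.
Secondary of T₂: V = 70.541 × 1567/569 = 194.27 V.
Secondary of T₃: V = 194.27 × 2487/900 = 536.82 V.
I_load = 536.82/160 = 3.3551 A, so P_out = 536.82 × 3.3551 = 1801.1 W.
All ideal ⇒ P_in = P_out, so I_supply = 1801.1/240 = 7.50 A.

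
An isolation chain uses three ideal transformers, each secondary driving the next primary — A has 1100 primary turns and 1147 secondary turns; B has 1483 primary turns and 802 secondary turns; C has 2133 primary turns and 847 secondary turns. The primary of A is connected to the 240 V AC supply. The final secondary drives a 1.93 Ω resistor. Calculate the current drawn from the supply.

I_supply ≈ 6.24 A

Secondary of A: V = 240.00 × 1147/1100 = 250.25 V.
Secondary of B: V = 250.25 × 802/1483 = 135.34 V.
Secondary of C: V = 135.34 × 847/2133 = 53.741 V.
I_load = 53.741/1.93 = 27.845 A, so P_out = 53.741 × 27.845 = 1496.4 W.
All ideal ⇒ P_in = P_out, so I_supply = 1496.4/240 = 6.24 A.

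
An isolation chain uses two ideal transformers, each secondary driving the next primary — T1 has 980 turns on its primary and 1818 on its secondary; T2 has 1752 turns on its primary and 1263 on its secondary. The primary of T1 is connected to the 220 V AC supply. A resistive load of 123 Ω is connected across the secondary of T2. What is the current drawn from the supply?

I_supply ≈ 3.20 A

After T1: V = 220.00 × 1818/980 = 408.12 V.
After T2: V = 408.12 × 1263/1752 = 294.21 V.
I_load = 294.21/123 = 2.3920 A, so P_out = 294.21 × 2.3920 = 703.74 W.
All ideal ⇒ P_in = P_out, so I_supply = 703.74/220 = 3.20 A.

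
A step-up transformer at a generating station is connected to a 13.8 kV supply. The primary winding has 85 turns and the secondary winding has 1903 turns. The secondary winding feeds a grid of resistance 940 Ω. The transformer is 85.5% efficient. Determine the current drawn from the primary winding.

V_s = 13800 × 1903/85 = 308960 V.
I_s = V_s/R = 308960/940 = 328.68 A.
P_out = V_s I_s = 308960 × 328.68 = 1.0155×10^8 W.
P_in = P_out/η = 1.0155×10^8/0.855 = 1.1877×10^8 W.
I_p = P_in/V_p = 1.1877×10^8/13800 = 8610 A.

I_p ≈ 8610 A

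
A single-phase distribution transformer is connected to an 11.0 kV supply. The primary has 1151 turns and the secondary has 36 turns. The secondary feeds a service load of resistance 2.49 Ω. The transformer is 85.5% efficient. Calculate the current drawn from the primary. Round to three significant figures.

V_s = 11000 × 36/1151 = 344.05 V.
I_s = V_s/R = 344.05/2.49 = 138.17 A.
P_out = V_s I_s = 344.05 × 138.17 = 47538 W.
P_in = P_out/η = 47538/0.855 = 55600 W.
I_p = P_in/V_p = 55600/11000 = 5.05 A.

I_p ≈ 5.05 A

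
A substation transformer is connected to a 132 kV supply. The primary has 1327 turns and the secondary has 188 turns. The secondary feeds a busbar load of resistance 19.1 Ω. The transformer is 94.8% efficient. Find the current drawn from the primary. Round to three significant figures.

V_s = 132000 × 188/1327 = 18701 V.
I_s = V_s/R = 18701/19.1 = 979.10 A.
P_out = V_s I_s = 18701 × 979.10 = 1.8310×10^7 W.
P_in = P_out/η = 1.8310×10^7/0.948 = 1.9314×10^7 W.
I_p = P_in/V_p = 1.9314×10^7/132000 = 146 A.

I_p ≈ 146 A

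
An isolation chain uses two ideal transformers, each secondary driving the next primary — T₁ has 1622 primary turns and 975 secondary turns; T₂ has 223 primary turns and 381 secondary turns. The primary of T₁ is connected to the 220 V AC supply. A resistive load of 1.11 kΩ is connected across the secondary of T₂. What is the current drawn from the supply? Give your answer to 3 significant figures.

I_supply ≈ 0.209 A

Secondary of T₁: V = 220.00 × 975/1622 = 132.24 V.
Secondary of T₂: V = 132.24 × 381/223 = 225.94 V.
I_load = 225.94/1110 = 0.20355 A, so P_out = 225.94 × 0.20355 = 45.991 W.
All ideal ⇒ P_in = P_out, so I_supply = 45.991/220 = 0.209 A.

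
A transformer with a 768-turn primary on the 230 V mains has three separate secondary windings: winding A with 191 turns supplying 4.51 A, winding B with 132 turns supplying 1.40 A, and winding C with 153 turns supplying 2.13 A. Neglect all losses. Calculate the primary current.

V_A = 230 × 191/768 = 57.201 V; V_B = 230 × 132/768 = 39.531 V; V_C = 230 × 153/768 = 45.820 V.
P_out = V_A I_A + V_B I_B + V_C I_C = 57.201×4.51 + 39.531×1.40 + 45.820×2.13 = 257.97 + 55.344 + 97.597 = 410.92 W.
Ideal ⇒ P_in = P_out, so I_p = P_out/V_p = 410.92/230 = 1.79 A.

I_p ≈ 1.79 A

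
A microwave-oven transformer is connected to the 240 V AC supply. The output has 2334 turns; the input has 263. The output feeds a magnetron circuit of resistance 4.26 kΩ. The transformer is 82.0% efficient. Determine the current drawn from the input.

V_out = 240 × 2334/263 = 2129.9 V.
I_out = V_out/R = 2129.9/4260 = 0.49997 A.
P_out = V_out I_out = 2129.9 × 0.49997 = 1064.9 W.
P_in = P_out/η = 1064.9/0.820 = 1298.6 W.
I_in = P_in/V_in = 1298.6/240 = 5.41 A.

I_in ≈ 5.41 A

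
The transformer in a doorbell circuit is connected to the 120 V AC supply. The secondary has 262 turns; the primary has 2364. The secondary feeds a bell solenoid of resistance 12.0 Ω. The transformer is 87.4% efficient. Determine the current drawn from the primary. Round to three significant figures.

I_p ≈ 0.141 A

V_s = 120 × 262/2364 = 13.299 V.
I_s = V_s/R = 13.299/12.0 = 1.1083 A.
P_out = V_s I_s = 13.299 × 1.1083 = 14.740 W.
P_in = P_out/η = 14.740/0.874 = 16.865 W.
I_p = P_in/V_p = 16.865/120 = 0.141 A.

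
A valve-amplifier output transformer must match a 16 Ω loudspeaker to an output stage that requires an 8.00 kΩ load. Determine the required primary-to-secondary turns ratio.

Z_p/Z_s = (N_p/N_s)², so N_p/N_s = √(8000/16) = √500 = 22.4.

N_p/N_s ≈ 22.4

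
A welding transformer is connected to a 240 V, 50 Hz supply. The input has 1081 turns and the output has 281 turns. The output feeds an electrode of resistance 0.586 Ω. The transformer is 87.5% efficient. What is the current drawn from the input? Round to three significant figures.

I_in ≈ 31.6 A

V_out = 240 × 281/1081 = 62.387 V.
I_out = V_out/R = 62.387/0.586 = 106.46 A.
P_out = V_out I_out = 62.387 × 106.46 = 6641.8 W.
P_in = P_out/η = 6641.8/0.875 = 7590.6 W.
I_in = P_in/V_in = 7590.6/240 = 31.6 A.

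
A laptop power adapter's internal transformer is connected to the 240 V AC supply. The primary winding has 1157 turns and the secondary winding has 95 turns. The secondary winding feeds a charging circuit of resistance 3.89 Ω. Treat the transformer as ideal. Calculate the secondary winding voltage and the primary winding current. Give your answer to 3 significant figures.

V_s ≈ 19.7 V, I_p ≈ 0.416 A

V_s = V_p × N_s/N_p = 240 × 95/1157 = 19.706 V.
I_s = V_s/R = 19.706/3.89 = 5.0658 A.
I_p = I_s × N_s/N_p = 5.0658 × 95/1157 = 0.416 A.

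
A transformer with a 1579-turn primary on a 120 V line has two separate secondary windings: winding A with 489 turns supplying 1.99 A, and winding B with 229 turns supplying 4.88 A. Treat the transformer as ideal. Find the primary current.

I_p ≈ 1.32 A

V_A = 120 × 489/1579 = 37.163 V; V_B = 120 × 229/1579 = 17.403 V.
P_out = V_A I_A + V_B I_B = 37.163×1.99 + 17.403×4.88 = 73.954 + 84.929 = 158.88 W.
Ideal ⇒ P_in = P_out, so I_p = P_out/V_p = 158.88/120 = 1.32 A.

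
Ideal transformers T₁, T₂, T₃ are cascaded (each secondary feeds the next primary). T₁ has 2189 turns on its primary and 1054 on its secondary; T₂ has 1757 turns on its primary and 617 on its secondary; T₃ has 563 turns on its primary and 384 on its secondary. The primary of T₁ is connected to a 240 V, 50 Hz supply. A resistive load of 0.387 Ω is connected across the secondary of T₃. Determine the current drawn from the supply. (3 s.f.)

I_supply ≈ 8.25 A

Secondary of T₁: V = 240.00 × 1054/2189 = 115.56 V.
Secondary of T₂: V = 115.56 × 617/1757 = 40.581 V.
Secondary of T₃: V = 40.581 × 384/563 = 27.678 V.
I_load = 27.678/0.387 = 71.521 A, so P_out = 27.678 × 71.521 = 1979.6 W.
All ideal ⇒ P_in = P_out, so I_supply = 1979.6/240 = 8.25 A.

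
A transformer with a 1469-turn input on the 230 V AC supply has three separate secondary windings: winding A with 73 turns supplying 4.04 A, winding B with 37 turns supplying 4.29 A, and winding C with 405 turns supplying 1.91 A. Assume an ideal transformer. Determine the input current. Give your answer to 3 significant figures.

V_A = 230 × 73/1469 = 11.430 V; V_B = 230 × 37/1469 = 5.7931 V; V_C = 230 × 405/1469 = 63.410 V.
P_out = V_A I_A + V_B I_B + V_C I_C = 11.430×4.04 + 5.7931×4.29 + 63.410×1.91 = 46.175 + 24.852 + 121.11 = 192.14 W.
Ideal ⇒ P_in = P_out, so I_in = P_out/V_in = 192.14/230 = 0.835 A.

I_in ≈ 0.835 A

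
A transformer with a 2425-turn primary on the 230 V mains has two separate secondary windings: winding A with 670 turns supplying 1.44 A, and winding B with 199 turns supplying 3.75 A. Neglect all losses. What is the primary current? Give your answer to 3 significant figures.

V_A = 230 × 670/2425 = 63.546 V; V_B = 230 × 199/2425 = 18.874 V.
P_out = V_A I_A + V_B I_B = 63.546×1.44 + 18.874×3.75 = 91.507 + 70.778 = 162.29 W.
Ideal ⇒ P_in = P_out, so I_p = P_out/V_p = 162.29/230 = 0.706 A.

I_p ≈ 0.706 A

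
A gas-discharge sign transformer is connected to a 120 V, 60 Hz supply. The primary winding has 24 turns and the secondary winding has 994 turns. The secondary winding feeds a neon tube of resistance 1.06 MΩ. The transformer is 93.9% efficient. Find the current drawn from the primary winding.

I_p ≈ 0.207 A

V_s = 120 × 994/24 = 4970.0 V.
I_s = V_s/R = 4970.0/(1.06×10^6) = 0.0046887 A.
P_out = V_s I_s = 4970.0 × 0.0046887 = 23.303 W.
P_in = P_out/η = 23.303/0.939 = 24.817 W.
I_p = P_in/V_p = 24.817/120 = 0.207 A.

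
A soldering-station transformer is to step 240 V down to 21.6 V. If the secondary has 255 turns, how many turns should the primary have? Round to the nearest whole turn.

N_p = 2833 turns

N_p/N_s = V_p/V_s, so N_p = 255 × 240/21.6 = 2833.3 ≈ 2833 turns.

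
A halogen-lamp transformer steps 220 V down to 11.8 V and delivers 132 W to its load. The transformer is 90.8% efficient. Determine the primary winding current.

I_p ≈ 0.661 A

P_in = P_out/η = 132/0.908 = 145.37 W.
I_p = P_in/V_p = 145.37/220 = 0.661 A.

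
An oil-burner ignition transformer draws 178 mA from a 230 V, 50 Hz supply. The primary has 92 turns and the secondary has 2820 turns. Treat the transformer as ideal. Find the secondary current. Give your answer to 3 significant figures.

I_s ≈ 0.00581 A

I_s/I_p = N_p/N_s, so I_s = 0.178 × 92/2820 = 0.00581 A.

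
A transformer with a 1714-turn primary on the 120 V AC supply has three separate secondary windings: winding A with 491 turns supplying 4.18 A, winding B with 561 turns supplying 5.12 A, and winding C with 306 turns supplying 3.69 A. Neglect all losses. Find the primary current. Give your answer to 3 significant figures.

I_p ≈ 3.53 A

V_A = 120 × 491/1714 = 34.376 V; V_B = 120 × 561/1714 = 39.277 V; V_C = 120 × 306/1714 = 21.424 V.
P_out = V_A I_A + V_B I_B + V_C I_C = 34.376×4.18 + 39.277×5.12 + 21.424×3.69 = 143.69 + 201.10 + 79.053 = 423.84 W.
Ideal ⇒ P_in = P_out, so I_p = P_out/V_p = 423.84/120 = 3.53 A.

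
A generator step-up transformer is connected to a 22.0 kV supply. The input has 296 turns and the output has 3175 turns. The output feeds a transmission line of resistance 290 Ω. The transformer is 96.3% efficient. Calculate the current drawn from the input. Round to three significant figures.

V_out = 22000 × 3175/296 = 235980 V.
I_out = V_out/R = 235980/290 = 813.72 A.
P_out = V_out I_out = 235980 × 813.72 = 1.9202×10^8 W.
P_in = P_out/η = 1.9202×10^8/0.963 = 1.9940×10^8 W.
I_in = P_in/V_in = 1.9940×10^8/22000 = 9060 A.

I_in ≈ 9060 A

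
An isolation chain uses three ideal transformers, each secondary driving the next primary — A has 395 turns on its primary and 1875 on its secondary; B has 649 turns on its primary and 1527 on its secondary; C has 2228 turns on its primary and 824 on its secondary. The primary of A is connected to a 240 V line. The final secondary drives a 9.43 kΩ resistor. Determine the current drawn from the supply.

Secondary of A: V = 240.00 × 1875/395 = 1139.2 V.
Secondary of B: V = 1139.2 × 1527/649 = 2680.5 V.
Secondary of C: V = 2680.5 × 824/2228 = 991.34 V.
I_load = 991.34/9430 = 0.10513 A, so P_out = 991.34 × 0.10513 = 104.22 W.
All ideal ⇒ P_in = P_out, so I_supply = 104.22/240 = 0.434 A.

I_supply ≈ 0.434 A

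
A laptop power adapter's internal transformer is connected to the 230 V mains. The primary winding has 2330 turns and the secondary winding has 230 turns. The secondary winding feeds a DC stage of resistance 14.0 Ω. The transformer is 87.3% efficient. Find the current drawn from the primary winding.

I_p ≈ 0.183 A

V_s = 230 × 230/2330 = 22.704 V.
I_s = V_s/R = 22.704/14.0 = 1.6217 A.
P_out = V_s I_s = 22.704 × 1.6217 = 36.819 W.
P_in = P_out/η = 36.819/0.873 = 42.175 W.
I_p = P_in/V_p = 42.175/230 = 0.183 A.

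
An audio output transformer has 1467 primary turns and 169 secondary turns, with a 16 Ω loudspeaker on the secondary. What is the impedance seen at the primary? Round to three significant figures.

Z_p = (N_p/N_s)² × Z_s = (1467/169)² × 16 = 1210 Ω.

Z_p ≈ 1210 Ω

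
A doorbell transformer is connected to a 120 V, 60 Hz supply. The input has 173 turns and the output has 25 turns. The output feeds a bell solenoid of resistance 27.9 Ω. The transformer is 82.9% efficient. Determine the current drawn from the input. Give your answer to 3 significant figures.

I_in ≈ 0.108 A

V_out = 120 × 25/173 = 17.341 V.
I_out = V_out/R = 17.341/27.9 = 0.62154 A.
P_out = V_out I_out = 17.341 × 0.62154 = 10.778 W.
P_in = P_out/η = 10.778/0.829 = 13.001 W.
I_in = P_in/V_in = 13.001/120 = 0.108 A.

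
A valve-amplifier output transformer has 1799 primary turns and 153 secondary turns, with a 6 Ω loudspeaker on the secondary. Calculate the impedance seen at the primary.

Z_p = (N_p/N_s)² × Z_s = (1799/153)² × 6 = 830 Ω.

Z_p ≈ 830 Ω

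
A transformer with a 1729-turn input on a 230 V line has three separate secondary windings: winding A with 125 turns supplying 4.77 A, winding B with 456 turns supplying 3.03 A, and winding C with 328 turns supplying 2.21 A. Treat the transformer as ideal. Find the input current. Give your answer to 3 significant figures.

I_in ≈ 1.56 A

V_A = 230 × 125/1729 = 16.628 V; V_B = 230 × 456/1729 = 60.659 V; V_C = 230 × 328/1729 = 43.632 V.
P_out = V_A I_A + V_B I_B + V_C I_C = 16.628×4.77 + 60.659×3.03 + 43.632×2.21 = 79.316 + 183.80 + 96.427 = 359.54 W.
Ideal ⇒ P_in = P_out, so I_in = P_out/V_in = 359.54/230 = 1.56 A.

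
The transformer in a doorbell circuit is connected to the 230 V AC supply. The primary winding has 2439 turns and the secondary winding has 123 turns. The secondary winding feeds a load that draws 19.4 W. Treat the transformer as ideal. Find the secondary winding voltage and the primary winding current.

V_s ≈ 11.6 V, I_p ≈ 0.0843 A

V_s = V_p × N_s/N_p = 230 × 123/2439 = 11.599 V.
I_s = P/V_s = 19.4/11.599 = 1.6726 A.
I_p = I_s × N_s/N_p = 1.6726 × 123/2439 = 0.0843 A.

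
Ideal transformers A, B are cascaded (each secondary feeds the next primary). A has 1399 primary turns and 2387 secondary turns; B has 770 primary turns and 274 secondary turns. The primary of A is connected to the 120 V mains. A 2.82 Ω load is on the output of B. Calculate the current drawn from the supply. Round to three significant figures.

I_supply ≈ 15.7 A

Secondary of A: V = 120.00 × 2387/1399 = 204.75 V.
Secondary of B: V = 204.75 × 274/770 = 72.858 V.
I_load = 72.858/2.82 = 25.836 A, so P_out = 72.858 × 25.836 = 1882.4 W.
All ideal ⇒ P_in = P_out, so I_supply = 1882.4/120 = 15.7 A.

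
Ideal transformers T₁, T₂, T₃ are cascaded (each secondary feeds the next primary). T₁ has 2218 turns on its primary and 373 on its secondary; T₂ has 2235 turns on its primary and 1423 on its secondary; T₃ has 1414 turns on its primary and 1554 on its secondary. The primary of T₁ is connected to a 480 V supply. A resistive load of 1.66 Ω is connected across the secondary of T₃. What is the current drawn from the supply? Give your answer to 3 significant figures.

After T₁: V = 480.00 × 373/2218 = 80.721 V.
After T₂: V = 80.721 × 1423/2235 = 51.394 V.
After T₃: V = 51.394 × 1554/1414 = 56.483 V.
I_load = 56.483/1.66 = 34.026 A, so P_out = 56.483 × 34.026 = 1921.9 W.
All ideal ⇒ P_in = P_out, so I_supply = 1921.9/480 = 4.00 A.

I_supply ≈ 4.00 A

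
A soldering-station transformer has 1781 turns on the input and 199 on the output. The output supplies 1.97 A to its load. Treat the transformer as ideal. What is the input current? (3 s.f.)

I_in ≈ 0.220 A

For an ideal transformer I_in/I_out = N_out/N_in, so I_in = 1.97 × 199/1781 = 0.220 A.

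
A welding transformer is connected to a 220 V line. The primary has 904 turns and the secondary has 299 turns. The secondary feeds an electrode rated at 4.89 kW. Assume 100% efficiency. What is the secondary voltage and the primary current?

V_s ≈ 72.8 V, I_p ≈ 22.2 A

V_s = V_p × N_s/N_p = 220 × 299/904 = 72.765 V.
I_s = P/V_s = 4890/72.765 = 67.202 A.
I_p = I_s × N_s/N_p = 67.202 × 299/904 = 22.2 A.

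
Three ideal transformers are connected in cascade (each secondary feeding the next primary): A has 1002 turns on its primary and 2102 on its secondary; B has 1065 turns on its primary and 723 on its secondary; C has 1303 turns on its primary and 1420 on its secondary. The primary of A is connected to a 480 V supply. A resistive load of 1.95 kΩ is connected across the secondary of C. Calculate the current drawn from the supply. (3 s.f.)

Secondary of A: V = 480.00 × 2102/1002 = 1006.9 V.
Secondary of B: V = 1006.9 × 723/1065 = 683.59 V.
Secondary of C: V = 683.59 × 1420/1303 = 744.97 V.
I_load = 744.97/1950 = 0.38204 A, so P_out = 744.97 × 0.38204 = 284.61 W.
All ideal ⇒ P_in = P_out, so I_supply = 284.61/480 = 0.593 A.

I_supply ≈ 0.593 A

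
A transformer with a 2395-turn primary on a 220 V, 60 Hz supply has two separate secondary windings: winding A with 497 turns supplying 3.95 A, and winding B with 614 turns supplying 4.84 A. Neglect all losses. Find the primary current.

V_A = 220 × 497/2395 = 45.653 V; V_B = 220 × 614/2395 = 56.401 V.
P_out = V_A I_A + V_B I_B = 45.653×3.95 + 56.401×4.84 = 180.33 + 272.98 = 453.31 W.
Ideal ⇒ P_in = P_out, so I_p = P_out/V_p = 453.31/220 = 2.06 A.

I_p ≈ 2.06 A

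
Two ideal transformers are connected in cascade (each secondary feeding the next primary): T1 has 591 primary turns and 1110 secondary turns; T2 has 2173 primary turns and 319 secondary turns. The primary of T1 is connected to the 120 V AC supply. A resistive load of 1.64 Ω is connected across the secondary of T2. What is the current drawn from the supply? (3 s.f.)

I_supply ≈ 5.56 A

After T1: V = 120.00 × 1110/591 = 225.38 V.
After T2: V = 225.38 × 319/2173 = 33.086 V.
I_load = 33.086/1.64 = 20.175 A, so P_out = 33.086 × 20.175 = 667.50 W.
All ideal ⇒ P_in = P_out, so I_supply = 667.50/120 = 5.56 A.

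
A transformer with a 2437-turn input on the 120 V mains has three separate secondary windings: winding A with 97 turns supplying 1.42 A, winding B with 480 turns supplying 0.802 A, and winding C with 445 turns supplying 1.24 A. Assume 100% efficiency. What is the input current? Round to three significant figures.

V_A = 120 × 97/2437 = 4.7764 V; V_B = 120 × 480/2437 = 23.636 V; V_C = 120 × 445/2437 = 21.912 V.
P_out = V_A I_A + V_B I_B + V_C I_C = 4.7764×1.42 + 23.636×0.802 + 21.912×1.24 = 6.7824 + 18.956 + 27.171 = 52.909 W.
Ideal ⇒ P_in = P_out, so I_in = P_out/V_in = 52.909/120 = 0.441 A.

I_in ≈ 0.441 A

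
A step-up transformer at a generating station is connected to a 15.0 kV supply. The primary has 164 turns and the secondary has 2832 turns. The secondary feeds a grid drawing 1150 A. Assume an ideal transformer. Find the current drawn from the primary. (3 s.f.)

I_p ≈ 19900 A

For an ideal transformer I_p N_p = I_s N_s, so I_p = 1150 × 2832/164 = 19900 A.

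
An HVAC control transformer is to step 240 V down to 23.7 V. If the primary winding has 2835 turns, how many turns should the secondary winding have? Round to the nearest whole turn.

N_s = 280 turns

N_s/N_p = V_s/V_p, so N_s = 2835 × 23.7/240 = 280.0 ≈ 280 turns.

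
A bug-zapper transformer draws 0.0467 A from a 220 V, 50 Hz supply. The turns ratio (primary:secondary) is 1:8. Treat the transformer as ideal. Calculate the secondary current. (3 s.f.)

I_s/I_p = N_p/N_s, so I_s = 0.0467 × 1/8 = 0.00584 A.

I_s ≈ 0.00584 A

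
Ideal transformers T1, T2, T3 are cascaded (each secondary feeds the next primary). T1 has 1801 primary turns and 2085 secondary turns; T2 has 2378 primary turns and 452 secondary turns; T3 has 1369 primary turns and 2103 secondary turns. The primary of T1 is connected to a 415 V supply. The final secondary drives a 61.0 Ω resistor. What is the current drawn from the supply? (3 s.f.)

I_supply ≈ 0.777 A

After T1: V = 415.00 × 2085/1801 = 480.44 V.
After T2: V = 480.44 × 452/2378 = 91.320 V.
After T3: V = 91.320 × 2103/1369 = 140.28 V.
I_load = 140.28/61.0 = 2.2997 A, so P_out = 140.28 × 2.2997 = 322.61 W.
All ideal ⇒ P_in = P_out, so I_supply = 322.61/415 = 0.777 A.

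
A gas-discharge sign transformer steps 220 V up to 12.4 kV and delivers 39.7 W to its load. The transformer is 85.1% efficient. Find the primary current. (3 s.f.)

I_p ≈ 0.212 A

P_in = P_out/η = 39.7/0.851 = 46.651 W.
I_p = P_in/V_p = 46.651/220 = 0.212 A.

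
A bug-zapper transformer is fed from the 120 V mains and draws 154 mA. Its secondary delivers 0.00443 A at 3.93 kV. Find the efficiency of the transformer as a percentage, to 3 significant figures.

η ≈ 94.2%

P_in = 120 × 0.154 = 18.4800 W.
P_out = 3930 × 0.00443 = 17.4099 W.
η = P_out/P_in = 17.4099/18.4800 = 0.942.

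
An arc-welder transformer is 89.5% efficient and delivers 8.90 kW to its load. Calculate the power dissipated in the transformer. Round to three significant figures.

P_in = P_out/η = 8900/0.895 = 9944.13 W.
P_loss = P_in − P_out = 9944.13 − 8900 = 1040 W.

P_loss ≈ 1040 W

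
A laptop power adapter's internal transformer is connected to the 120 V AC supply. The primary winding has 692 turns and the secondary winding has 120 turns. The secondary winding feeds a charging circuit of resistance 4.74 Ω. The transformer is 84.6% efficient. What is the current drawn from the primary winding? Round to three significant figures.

V_s = 120 × 120/692 = 20.809 V.
I_s = V_s/R = 20.809/4.74 = 4.3901 A.
P_out = V_s I_s = 20.809 × 4.3901 = 91.355 W.
P_in = P_out/η = 91.355/0.846 = 107.99 W.
I_p = P_in/V_p = 107.99/120 = 0.900 A.

I_p ≈ 0.900 A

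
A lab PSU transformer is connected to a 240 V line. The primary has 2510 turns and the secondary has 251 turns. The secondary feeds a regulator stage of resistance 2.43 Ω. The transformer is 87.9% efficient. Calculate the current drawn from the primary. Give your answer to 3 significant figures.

V_s = 240 × 251/2510 = 24.000 V.
I_s = V_s/R = 24.000/2.43 = 9.8765 A.
P_out = V_s I_s = 24.000 × 9.8765 = 237.04 W.
P_in = P_out/η = 237.04/0.879 = 269.67 W.
I_p = P_in/V_p = 269.67/240 = 1.12 A.

I_p ≈ 1.12 A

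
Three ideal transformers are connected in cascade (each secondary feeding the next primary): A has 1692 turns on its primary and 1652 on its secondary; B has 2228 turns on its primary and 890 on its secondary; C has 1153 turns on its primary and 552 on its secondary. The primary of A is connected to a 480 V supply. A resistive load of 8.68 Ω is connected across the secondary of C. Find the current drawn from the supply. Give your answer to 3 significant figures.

After A: V = 480.00 × 1652/1692 = 468.65 V.
After B: V = 468.65 × 890/2228 = 187.21 V.
After C: V = 187.21 × 552/1153 = 89.626 V.
I_load = 89.626/8.68 = 10.326 A, so P_out = 89.626 × 10.326 = 925.45 W.
All ideal ⇒ P_in = P_out, so I_supply = 925.45/480 = 1.93 A.

I_supply ≈ 1.93 A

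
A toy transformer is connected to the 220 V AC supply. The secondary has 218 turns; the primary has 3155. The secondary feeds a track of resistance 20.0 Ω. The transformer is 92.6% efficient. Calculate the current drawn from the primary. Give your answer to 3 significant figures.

V_s = 220 × 218/3155 = 15.201 V.
I_s = V_s/R = 15.201/20.0 = 0.76006 A.
P_out = V_s I_s = 15.201 × 0.76006 = 11.554 W.
P_in = P_out/η = 11.554/0.926 = 12.477 W.
I_p = P_in/V_p = 12.477/220 = 0.0567 A.

I_p ≈ 0.0567 A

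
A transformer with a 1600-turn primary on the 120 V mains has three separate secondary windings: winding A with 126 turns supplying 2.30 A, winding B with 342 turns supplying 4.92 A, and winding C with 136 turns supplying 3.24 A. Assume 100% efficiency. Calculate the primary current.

V_A = 120 × 126/1600 = 9.4500 V; V_B = 120 × 342/1600 = 25.650 V; V_C = 120 × 136/1600 = 10.200 V.
P_out = V_A I_A + V_B I_B + V_C I_C = 9.4500×2.30 + 25.650×4.92 + 10.200×3.24 = 21.735 + 126.20 + 33.048 = 180.98 W.
Ideal ⇒ P_in = P_out, so I_p = P_out/V_p = 180.98/120 = 1.51 A.

I_p ≈ 1.51 A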